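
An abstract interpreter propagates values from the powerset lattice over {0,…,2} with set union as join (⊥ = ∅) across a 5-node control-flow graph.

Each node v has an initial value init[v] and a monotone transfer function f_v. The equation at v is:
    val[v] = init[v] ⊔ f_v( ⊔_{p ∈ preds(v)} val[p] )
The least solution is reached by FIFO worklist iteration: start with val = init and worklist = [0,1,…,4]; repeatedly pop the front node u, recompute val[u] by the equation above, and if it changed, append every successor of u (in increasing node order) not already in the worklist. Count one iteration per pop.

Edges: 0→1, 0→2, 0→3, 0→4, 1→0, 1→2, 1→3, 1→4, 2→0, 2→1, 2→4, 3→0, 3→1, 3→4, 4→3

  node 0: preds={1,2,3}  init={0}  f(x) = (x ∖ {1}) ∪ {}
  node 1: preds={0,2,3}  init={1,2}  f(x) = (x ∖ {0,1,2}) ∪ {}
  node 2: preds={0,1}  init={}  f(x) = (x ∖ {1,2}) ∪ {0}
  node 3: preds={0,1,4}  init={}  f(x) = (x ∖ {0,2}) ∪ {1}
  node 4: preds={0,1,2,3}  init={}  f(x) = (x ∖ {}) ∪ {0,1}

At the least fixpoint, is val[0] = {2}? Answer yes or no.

Iteration log — 8 steps:
  step 1. node 0  ⊔preds={1,2}  new={0,2}  old={0}  +wl: 
  step 2. node 1  ⊔preds={0,2}  new={1,2}  stable
  step 3. node 2  ⊔preds={0,1,2}  new={0}  old={}  +wl: 0,1
  step 4. node 3  ⊔preds={0,1,2}  new={1}  old={}  +wl: 
  step 5. node 4  ⊔preds={0,1,2}  new={0,1,2}  old={}  +wl: 3
  step 6. node 0  ⊔preds={0,1,2}  new={0,2}  stable
  step 7. node 1  ⊔preds={0,1,2}  new={1,2}  stable
  step 8. node 3  ⊔preds={0,1,2}  new={1}  stable

Least fixpoint reached:
  node 0: {0,2}
  node 1: {1,2}
  node 2: {0}
  node 3: {1}
  node 4: {0,1,2}

no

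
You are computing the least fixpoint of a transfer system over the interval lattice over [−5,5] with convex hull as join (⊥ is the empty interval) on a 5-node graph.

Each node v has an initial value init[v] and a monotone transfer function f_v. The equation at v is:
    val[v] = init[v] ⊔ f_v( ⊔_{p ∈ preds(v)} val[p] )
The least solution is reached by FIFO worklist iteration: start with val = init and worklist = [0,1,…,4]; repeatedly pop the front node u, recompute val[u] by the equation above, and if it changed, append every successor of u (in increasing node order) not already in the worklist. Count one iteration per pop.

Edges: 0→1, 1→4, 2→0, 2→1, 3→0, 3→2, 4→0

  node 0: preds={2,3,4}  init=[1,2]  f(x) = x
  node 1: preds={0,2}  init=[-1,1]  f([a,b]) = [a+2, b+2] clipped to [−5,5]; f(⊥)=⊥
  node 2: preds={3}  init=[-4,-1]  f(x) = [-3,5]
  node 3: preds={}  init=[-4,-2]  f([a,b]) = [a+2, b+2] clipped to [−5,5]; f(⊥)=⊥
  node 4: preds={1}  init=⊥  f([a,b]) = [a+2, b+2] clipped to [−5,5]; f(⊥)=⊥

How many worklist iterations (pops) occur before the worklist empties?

8

Iteration log — 8 steps:
  step 1. node 0  ⊔preds=[-4,-1]  new=[-4,2]  old=[1,2]  +wl: 
  step 2. node 1  ⊔preds=[-4,2]  new=[-2,4]  old=[-1,1]  +wl: 
  step 3. node 2  ⊔preds=[-4,-2]  new=[-4,5]  old=[-4,-1]  +wl: 0,1
  step 4. node 3  ⊔preds=⊥  new=[-4,-2]  stable
  step 5. node 4  ⊔preds=[-2,4]  new=[0,5]  old=⊥  +wl: 
  step 6. node 0  ⊔preds=[-4,5]  new=[-4,5]  old=[-4,2]  +wl: 
  step 7. node 1  ⊔preds=[-4,5]  new=[-2,5]  old=[-2,4]  +wl: 4
  step 8. node 4  ⊔preds=[-2,5]  new=[0,5]  stable

Least fixpoint reached:
  node 0: [-4,5]
  node 1: [-2,5]
  node 2: [-4,5]
  node 3: [-4,-2]
  node 4: [0,5]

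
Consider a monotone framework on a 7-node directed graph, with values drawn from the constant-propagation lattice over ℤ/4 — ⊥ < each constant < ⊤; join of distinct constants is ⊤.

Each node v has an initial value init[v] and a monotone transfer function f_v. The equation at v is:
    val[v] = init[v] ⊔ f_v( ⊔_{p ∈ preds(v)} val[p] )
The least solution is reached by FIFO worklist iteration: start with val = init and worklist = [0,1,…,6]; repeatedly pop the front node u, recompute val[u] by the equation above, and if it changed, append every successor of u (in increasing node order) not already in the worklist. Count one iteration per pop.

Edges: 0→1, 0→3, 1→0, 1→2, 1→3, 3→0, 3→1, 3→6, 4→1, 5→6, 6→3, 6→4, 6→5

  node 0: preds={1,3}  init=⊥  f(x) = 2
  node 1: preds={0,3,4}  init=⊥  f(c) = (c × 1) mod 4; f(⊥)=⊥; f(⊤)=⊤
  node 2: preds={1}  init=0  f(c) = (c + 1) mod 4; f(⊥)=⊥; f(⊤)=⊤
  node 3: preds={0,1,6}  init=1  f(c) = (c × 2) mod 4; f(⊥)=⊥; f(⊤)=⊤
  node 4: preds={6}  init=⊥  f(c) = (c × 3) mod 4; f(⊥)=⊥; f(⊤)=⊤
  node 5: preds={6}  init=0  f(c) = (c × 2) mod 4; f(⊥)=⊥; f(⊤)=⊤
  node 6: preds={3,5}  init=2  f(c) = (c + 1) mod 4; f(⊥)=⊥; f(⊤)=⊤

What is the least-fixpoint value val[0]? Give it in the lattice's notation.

Trace (14 dequeues):
  [1] u=0 | in 1 | out 2 | prev ⊥ | push {}
  [2] u=1 | in ⊤ | out ⊤ | prev ⊥ | push {0}
  [3] u=2 | in ⊤ | out ⊤ | prev 0 | push {}
  [4] u=3 | in ⊤ | out ⊤ | prev 1 | push {1}
  [5] u=4 | in 2 | out 2 | prev ⊥ | push {}
  [6] u=5 | in 2 | out 0 | ==
  [7] u=6 | in ⊤ | out ⊤ | prev 2 | push {3,4,5}
  [8] u=0 | in ⊤ | out 2 | ==
  [9] u=1 | in ⊤ | out ⊤ | ==
  [10] u=3 | in ⊤ | out ⊤ | ==
  [11] u=4 | in ⊤ | out ⊤ | prev 2 | push {1}
  [12] u=5 | in ⊤ | out ⊤ | prev 0 | push {6}
  [13] u=1 | in ⊤ | out ⊤ | ==
  [14] u=6 | in ⊤ | out ⊤ | ==

Converged values:
  [0] 2
  [1] ⊤
  [2] ⊤
  [3] ⊤
  [4] ⊤
  [5] ⊤
  [6] ⊤

2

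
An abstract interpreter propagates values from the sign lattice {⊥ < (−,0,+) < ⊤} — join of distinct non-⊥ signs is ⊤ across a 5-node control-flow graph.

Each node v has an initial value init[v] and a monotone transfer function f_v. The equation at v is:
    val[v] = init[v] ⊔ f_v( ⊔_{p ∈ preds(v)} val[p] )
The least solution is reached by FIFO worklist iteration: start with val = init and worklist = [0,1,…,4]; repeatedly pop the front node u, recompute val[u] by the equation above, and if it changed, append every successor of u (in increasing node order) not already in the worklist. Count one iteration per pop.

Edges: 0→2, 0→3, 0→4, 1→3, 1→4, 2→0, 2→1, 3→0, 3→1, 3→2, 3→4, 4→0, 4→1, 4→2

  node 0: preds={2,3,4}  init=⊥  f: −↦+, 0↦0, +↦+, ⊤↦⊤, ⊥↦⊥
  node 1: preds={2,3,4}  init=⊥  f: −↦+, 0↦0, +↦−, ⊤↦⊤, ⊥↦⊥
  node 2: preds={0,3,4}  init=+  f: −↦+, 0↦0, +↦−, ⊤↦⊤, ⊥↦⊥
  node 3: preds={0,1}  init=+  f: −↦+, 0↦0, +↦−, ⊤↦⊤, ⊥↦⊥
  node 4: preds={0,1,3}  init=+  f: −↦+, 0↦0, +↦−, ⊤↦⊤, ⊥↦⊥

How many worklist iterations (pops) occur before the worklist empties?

Worklist (10 pops):
  #1 pop 0: in=+ → + (was ⊥); enqueue []
  #2 pop 1: in=+ → − (was ⊥); enqueue []
  #3 pop 2: in=+ → ⊤ (was +); enqueue [0,1]
  #4 pop 3: in=⊤ → ⊤ (was +); enqueue [2]
  #5 pop 4: in=⊤ → ⊤ (was +); enqueue []
  #6 pop 0: in=⊤ → ⊤ (was +); enqueue [3,4]
  #7 pop 1: in=⊤ → ⊤ (was −); enqueue []
  #8 pop 2: in=⊤ → ⊤ (no change)
  #9 pop 3: in=⊤ → ⊤ (no change)
  #10 pop 4: in=⊤ → ⊤ (no change)

Fixpoint:
  val[0] = ⊤
  val[1] = ⊤
  val[2] = ⊤
  val[3] = ⊤
  val[4] = ⊤

10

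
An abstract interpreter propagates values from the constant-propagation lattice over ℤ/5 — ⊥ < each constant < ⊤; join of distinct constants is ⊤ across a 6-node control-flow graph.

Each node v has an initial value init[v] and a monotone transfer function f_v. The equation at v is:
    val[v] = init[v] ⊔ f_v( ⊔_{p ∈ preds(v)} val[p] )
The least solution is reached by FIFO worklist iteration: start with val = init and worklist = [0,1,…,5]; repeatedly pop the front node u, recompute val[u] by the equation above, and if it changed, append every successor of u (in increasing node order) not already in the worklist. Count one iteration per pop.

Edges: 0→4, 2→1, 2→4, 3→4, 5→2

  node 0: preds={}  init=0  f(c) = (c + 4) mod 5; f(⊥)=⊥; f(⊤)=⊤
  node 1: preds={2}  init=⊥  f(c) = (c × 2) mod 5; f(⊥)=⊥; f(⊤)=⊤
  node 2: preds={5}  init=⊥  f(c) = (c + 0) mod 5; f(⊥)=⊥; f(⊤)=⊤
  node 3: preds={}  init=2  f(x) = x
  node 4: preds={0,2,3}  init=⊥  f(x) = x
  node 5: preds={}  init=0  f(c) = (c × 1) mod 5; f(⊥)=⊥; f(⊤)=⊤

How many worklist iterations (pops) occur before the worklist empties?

7

Trace (7 dequeues):
  [1] u=0 | in ⊥ | out 0 | ==
  [2] u=1 | in ⊥ | out ⊥ | ==
  [3] u=2 | in 0 | out 0 | prev ⊥ | push {1}
  [4] u=3 | in ⊥ | out 2 | ==
  [5] u=4 | in ⊤ | out ⊤ | prev ⊥ | push {}
  [6] u=5 | in ⊥ | out 0 | ==
  [7] u=1 | in 0 | out 0 | prev ⊥ | push {}

Converged values:
  [0] 0
  [1] 0
  [2] 0
  [3] 2
  [4] ⊤
  [5] 0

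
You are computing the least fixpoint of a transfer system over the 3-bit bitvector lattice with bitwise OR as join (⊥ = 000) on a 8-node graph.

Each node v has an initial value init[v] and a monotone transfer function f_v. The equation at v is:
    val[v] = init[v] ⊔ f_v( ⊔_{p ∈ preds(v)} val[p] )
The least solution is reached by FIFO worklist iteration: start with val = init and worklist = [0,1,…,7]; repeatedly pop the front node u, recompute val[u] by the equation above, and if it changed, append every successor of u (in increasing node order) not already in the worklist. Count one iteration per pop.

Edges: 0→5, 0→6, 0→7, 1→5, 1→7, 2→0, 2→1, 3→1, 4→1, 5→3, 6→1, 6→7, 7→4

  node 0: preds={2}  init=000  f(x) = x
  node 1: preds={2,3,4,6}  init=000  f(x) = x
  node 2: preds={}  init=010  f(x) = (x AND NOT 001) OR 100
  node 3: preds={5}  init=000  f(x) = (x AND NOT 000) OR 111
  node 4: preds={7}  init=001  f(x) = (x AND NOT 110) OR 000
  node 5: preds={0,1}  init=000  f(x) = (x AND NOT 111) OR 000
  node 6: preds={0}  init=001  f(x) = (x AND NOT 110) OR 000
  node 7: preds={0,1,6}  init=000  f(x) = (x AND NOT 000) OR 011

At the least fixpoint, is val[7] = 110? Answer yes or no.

no

Worklist (15 pops):
  #1 pop 0: in=010 → 010 (was 000); enqueue []
  #2 pop 1: in=011 → 011 (was 000); enqueue []
  #3 pop 2: in=000 → 110 (was 010); enqueue [0,1]
  #4 pop 3: in=000 → 111 (was 000); enqueue []
  #5 pop 4: in=000 → 001 (no change)
  #6 pop 5: in=011 → 000 (no change)
  #7 pop 6: in=010 → 001 (no change)
  #8 pop 7: in=011 → 011 (was 000); enqueue [4]
  #9 pop 0: in=110 → 110 (was 010); enqueue [5,6,7]
  #10 pop 1: in=111 → 111 (was 011); enqueue []
  #11 pop 4: in=011 → 001 (no change)
  #12 pop 5: in=111 → 000 (no change)
  #13 pop 6: in=110 → 001 (no change)
  #14 pop 7: in=111 → 111 (was 011); enqueue [4]
  #15 pop 4: in=111 → 001 (no change)

Fixpoint:
  val[0] = 110
  val[1] = 111
  val[2] = 110
  val[3] = 111
  val[4] = 001
  val[5] = 000
  val[6] = 001
  val[7] = 111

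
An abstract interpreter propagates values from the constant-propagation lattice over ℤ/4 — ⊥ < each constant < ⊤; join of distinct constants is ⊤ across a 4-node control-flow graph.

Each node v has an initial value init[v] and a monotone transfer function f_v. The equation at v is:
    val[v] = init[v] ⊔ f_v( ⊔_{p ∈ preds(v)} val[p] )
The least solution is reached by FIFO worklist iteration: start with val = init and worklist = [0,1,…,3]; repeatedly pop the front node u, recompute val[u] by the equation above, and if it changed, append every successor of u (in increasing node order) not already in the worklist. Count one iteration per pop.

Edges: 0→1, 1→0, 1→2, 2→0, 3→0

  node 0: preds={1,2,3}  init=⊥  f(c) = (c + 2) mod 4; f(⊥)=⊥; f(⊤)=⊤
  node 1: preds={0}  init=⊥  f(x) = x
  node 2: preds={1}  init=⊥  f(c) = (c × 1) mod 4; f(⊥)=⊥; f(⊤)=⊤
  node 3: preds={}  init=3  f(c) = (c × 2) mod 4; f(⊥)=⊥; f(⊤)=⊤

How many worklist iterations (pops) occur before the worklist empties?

Trace (9 dequeues):
  [1] u=0 | in 3 | out 1 | prev ⊥ | push {}
  [2] u=1 | in 1 | out 1 | prev ⊥ | push {0}
  [3] u=2 | in 1 | out 1 | prev ⊥ | push {}
  [4] u=3 | in ⊥ | out 3 | ==
  [5] u=0 | in ⊤ | out ⊤ | prev 1 | push {1}
  [6] u=1 | in ⊤ | out ⊤ | prev 1 | push {0,2}
  [7] u=0 | in ⊤ | out ⊤ | ==
  [8] u=2 | in ⊤ | out ⊤ | prev 1 | push {0}
  [9] u=0 | in ⊤ | out ⊤ | ==

Converged values:
  [0] ⊤
  [1] ⊤
  [2] ⊤
  [3] 3

9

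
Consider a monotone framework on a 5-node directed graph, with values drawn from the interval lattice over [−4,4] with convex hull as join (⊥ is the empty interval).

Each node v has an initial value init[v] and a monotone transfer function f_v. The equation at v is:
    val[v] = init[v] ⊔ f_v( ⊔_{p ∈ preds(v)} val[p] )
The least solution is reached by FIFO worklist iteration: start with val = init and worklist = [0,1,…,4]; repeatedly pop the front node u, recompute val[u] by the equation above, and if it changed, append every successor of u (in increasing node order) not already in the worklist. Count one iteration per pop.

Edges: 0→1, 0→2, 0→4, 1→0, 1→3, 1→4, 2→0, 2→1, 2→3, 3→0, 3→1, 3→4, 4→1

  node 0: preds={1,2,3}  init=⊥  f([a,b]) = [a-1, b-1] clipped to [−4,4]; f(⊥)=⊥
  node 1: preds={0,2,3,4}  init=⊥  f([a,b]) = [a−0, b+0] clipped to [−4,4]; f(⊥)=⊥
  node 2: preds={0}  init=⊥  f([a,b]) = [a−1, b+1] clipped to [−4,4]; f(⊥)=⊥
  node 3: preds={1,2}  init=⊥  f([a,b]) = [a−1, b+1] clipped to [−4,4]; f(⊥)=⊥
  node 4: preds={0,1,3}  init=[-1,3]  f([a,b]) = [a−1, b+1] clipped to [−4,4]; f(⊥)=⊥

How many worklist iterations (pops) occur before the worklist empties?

16

Iteration log — 16 steps:
  step 1. node 0  ⊔preds=⊥  new=⊥  stable
  step 2. node 1  ⊔preds=[-1,3]  new=[-1,3]  old=⊥  +wl: 0
  step 3. node 2  ⊔preds=⊥  new=⊥  stable
  step 4. node 3  ⊔preds=[-1,3]  new=[-2,4]  old=⊥  +wl: 1
  step 5. node 4  ⊔preds=[-2,4]  new=[-3,4]  old=[-1,3]  +wl: 
  step 6. node 0  ⊔preds=[-2,4]  new=[-3,3]  old=⊥  +wl: 2,4
  step 7. node 1  ⊔preds=[-3,4]  new=[-3,4]  old=[-1,3]  +wl: 0,3
  step 8. node 2  ⊔preds=[-3,3]  new=[-4,4]  old=⊥  +wl: 1
  step 9. node 4  ⊔preds=[-3,4]  new=[-4,4]  old=[-3,4]  +wl: 
  step 10. node 0  ⊔preds=[-4,4]  new=[-4,3]  old=[-3,3]  +wl: 2,4
  step 11. node 3  ⊔preds=[-4,4]  new=[-4,4]  old=[-2,4]  +wl: 0
  step 12. node 1  ⊔preds=[-4,4]  new=[-4,4]  old=[-3,4]  +wl: 3
  step 13. node 2  ⊔preds=[-4,3]  new=[-4,4]  stable
  step 14. node 4  ⊔preds=[-4,4]  new=[-4,4]  stable
  step 15. node 0  ⊔preds=[-4,4]  new=[-4,3]  stable
  step 16. node 3  ⊔preds=[-4,4]  new=[-4,4]  stable

Least fixpoint reached:
  node 0: [-4,3]
  node 1: [-4,4]
  node 2: [-4,4]
  node 3: [-4,4]
  node 4: [-4,4]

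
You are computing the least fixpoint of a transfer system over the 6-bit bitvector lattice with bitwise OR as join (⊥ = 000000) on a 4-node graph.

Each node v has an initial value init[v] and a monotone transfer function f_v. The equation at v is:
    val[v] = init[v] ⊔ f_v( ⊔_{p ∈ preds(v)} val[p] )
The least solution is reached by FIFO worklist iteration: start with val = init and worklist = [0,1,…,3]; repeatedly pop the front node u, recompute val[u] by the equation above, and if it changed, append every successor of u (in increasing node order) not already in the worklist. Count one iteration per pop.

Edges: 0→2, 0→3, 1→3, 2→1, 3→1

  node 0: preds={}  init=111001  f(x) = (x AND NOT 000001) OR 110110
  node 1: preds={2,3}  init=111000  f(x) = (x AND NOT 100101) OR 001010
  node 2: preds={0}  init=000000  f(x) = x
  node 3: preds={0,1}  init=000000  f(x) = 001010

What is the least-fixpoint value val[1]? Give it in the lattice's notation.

111010

Iteration log — 5 steps:
  step 1. node 0  ⊔preds=000000  new=111111  old=111001  +wl: 
  step 2. node 1  ⊔preds=000000  new=111010  old=111000  +wl: 
  step 3. node 2  ⊔preds=111111  new=111111  old=000000  +wl: 1
  step 4. node 3  ⊔preds=111111  new=001010  old=000000  +wl: 
  step 5. node 1  ⊔preds=111111  new=111010  stable

Least fixpoint reached:
  node 0: 111111
  node 1: 111010
  node 2: 111111
  node 3: 001010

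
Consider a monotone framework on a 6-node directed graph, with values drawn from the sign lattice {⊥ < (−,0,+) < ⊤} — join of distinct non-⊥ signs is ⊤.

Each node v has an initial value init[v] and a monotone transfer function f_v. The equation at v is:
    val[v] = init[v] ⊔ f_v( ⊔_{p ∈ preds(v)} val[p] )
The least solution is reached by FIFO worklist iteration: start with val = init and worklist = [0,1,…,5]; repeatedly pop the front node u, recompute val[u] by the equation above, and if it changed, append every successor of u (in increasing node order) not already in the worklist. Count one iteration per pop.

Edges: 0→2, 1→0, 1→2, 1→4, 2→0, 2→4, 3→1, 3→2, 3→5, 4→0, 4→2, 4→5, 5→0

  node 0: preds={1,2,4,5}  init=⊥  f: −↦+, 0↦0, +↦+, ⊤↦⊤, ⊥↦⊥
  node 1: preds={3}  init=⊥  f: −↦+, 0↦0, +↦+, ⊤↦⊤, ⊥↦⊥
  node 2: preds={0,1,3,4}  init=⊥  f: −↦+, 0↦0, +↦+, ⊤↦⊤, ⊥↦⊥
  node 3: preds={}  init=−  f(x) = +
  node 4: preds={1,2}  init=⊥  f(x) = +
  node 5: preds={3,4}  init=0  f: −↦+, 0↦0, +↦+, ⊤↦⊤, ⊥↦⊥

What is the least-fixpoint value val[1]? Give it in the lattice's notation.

Trace (11 dequeues):
  [1] u=0 | in 0 | out 0 | prev ⊥ | push {}
  [2] u=1 | in − | out + | prev ⊥ | push {0}
  [3] u=2 | in ⊤ | out ⊤ | prev ⊥ | push {}
  [4] u=3 | in ⊥ | out ⊤ | prev − | push {1,2}
  [5] u=4 | in ⊤ | out + | prev ⊥ | push {}
  [6] u=5 | in ⊤ | out ⊤ | prev 0 | push {}
  [7] u=0 | in ⊤ | out ⊤ | prev 0 | push {}
  [8] u=1 | in ⊤ | out ⊤ | prev + | push {0,4}
  [9] u=2 | in ⊤ | out ⊤ | ==
  [10] u=0 | in ⊤ | out ⊤ | ==
  [11] u=4 | in ⊤ | out + | ==

Converged values:
  [0] ⊤
  [1] ⊤
  [2] ⊤
  [3] ⊤
  [4] +
  [5] ⊤

⊤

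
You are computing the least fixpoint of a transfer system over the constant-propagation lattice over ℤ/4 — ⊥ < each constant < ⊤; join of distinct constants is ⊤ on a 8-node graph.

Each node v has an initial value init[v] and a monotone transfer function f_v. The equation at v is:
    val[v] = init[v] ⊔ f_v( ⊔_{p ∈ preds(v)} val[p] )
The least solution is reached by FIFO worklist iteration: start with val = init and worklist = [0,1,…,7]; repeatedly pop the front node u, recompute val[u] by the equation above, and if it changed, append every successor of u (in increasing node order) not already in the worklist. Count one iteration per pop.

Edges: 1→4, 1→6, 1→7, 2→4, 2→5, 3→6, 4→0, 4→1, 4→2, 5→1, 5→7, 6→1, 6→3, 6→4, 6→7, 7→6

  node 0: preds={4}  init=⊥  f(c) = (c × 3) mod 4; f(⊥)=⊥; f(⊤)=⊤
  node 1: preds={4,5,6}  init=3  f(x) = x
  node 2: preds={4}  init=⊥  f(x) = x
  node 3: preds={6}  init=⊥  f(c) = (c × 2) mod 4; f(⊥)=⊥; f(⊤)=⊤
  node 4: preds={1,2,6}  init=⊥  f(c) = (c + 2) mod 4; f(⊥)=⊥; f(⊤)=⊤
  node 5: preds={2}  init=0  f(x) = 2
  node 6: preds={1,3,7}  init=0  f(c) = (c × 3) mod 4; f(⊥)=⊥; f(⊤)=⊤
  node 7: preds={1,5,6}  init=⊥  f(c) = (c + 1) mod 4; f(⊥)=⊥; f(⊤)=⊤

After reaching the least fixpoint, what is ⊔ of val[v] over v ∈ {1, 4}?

Trace (15 dequeues):
  [1] u=0 | in ⊥ | out ⊥ | ==
  [2] u=1 | in 0 | out ⊤ | prev 3 | push {}
  [3] u=2 | in ⊥ | out ⊥ | ==
  [4] u=3 | in 0 | out 0 | prev ⊥ | push {}
  [5] u=4 | in ⊤ | out ⊤ | prev ⊥ | push {0,1,2}
  [6] u=5 | in ⊥ | out ⊤ | prev 0 | push {}
  [7] u=6 | in ⊤ | out ⊤ | prev 0 | push {3,4}
  [8] u=7 | in ⊤ | out ⊤ | prev ⊥ | push {6}
  [9] u=0 | in ⊤ | out ⊤ | prev ⊥ | push {}
  [10] u=1 | in ⊤ | out ⊤ | ==
  [11] u=2 | in ⊤ | out ⊤ | prev ⊥ | push {5}
  [12] u=3 | in ⊤ | out ⊤ | prev 0 | push {}
  [13] u=4 | in ⊤ | out ⊤ | ==
  [14] u=6 | in ⊤ | out ⊤ | ==
  [15] u=5 | in ⊤ | out ⊤ | ==

Converged values:
  [0] ⊤
  [1] ⊤
  [2] ⊤
  [3] ⊤
  [4] ⊤
  [5] ⊤
  [6] ⊤
  [7] ⊤

⊤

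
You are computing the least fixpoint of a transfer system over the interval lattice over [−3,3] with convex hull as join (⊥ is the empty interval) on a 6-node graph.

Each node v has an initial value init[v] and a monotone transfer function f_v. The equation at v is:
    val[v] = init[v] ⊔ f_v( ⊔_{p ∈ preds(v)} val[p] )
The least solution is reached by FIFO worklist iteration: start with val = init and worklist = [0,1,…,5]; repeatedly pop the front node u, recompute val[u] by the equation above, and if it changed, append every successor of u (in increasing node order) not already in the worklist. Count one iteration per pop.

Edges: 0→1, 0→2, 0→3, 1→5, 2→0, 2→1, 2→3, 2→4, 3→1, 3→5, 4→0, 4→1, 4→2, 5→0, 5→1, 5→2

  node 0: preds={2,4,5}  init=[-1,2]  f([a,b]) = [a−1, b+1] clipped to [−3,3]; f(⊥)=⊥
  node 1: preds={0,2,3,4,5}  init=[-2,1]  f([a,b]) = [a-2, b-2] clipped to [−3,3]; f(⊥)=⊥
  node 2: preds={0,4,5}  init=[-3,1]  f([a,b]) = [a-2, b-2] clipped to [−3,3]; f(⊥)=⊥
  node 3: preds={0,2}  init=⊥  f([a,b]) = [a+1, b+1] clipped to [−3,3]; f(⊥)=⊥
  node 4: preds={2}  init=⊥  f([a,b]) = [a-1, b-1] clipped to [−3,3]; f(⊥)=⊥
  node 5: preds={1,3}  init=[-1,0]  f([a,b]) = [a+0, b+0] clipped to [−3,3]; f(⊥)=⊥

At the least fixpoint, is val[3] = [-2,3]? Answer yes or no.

yes

Iteration log — 11 steps:
  step 1. node 0  ⊔preds=[-3,1]  new=[-3,2]  old=[-1,2]  +wl: 
  step 2. node 1  ⊔preds=[-3,2]  new=[-3,1]  old=[-2,1]  +wl: 
  step 3. node 2  ⊔preds=[-3,2]  new=[-3,1]  stable
  step 4. node 3  ⊔preds=[-3,2]  new=[-2,3]  old=⊥  +wl: 1
  step 5. node 4  ⊔preds=[-3,1]  new=[-3,0]  old=⊥  +wl: 0,2
  step 6. node 5  ⊔preds=[-3,3]  new=[-3,3]  old=[-1,0]  +wl: 
  step 7. node 1  ⊔preds=[-3,3]  new=[-3,1]  stable
  step 8. node 0  ⊔preds=[-3,3]  new=[-3,3]  old=[-3,2]  +wl: 1,3
  step 9. node 2  ⊔preds=[-3,3]  new=[-3,1]  stable
  step 10. node 1  ⊔preds=[-3,3]  new=[-3,1]  stable
  step 11. node 3  ⊔preds=[-3,3]  new=[-2,3]  stable

Least fixpoint reached:
  node 0: [-3,3]
  node 1: [-3,1]
  node 2: [-3,1]
  node 3: [-2,3]
  node 4: [-3,0]
  node 5: [-3,3]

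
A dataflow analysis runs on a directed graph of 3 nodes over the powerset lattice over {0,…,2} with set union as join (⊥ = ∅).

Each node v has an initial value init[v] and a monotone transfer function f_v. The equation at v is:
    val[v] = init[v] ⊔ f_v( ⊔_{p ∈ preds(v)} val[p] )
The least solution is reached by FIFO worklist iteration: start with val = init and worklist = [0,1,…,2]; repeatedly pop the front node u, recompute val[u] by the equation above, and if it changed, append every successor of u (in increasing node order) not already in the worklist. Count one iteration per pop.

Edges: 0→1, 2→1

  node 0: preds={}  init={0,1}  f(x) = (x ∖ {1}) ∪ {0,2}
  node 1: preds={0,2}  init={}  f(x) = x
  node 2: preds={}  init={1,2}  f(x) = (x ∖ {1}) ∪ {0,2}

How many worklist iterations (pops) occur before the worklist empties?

4

Worklist (4 pops):
  #1 pop 0: in={} → {0,1,2} (was {0,1}); enqueue []
  #2 pop 1: in={0,1,2} → {0,1,2} (was {}); enqueue []
  #3 pop 2: in={} → {0,1,2} (was {1,2}); enqueue [1]
  #4 pop 1: in={0,1,2} → {0,1,2} (no change)

Fixpoint:
  val[0] = {0,1,2}
  val[1] = {0,1,2}
  val[2] = {0,1,2}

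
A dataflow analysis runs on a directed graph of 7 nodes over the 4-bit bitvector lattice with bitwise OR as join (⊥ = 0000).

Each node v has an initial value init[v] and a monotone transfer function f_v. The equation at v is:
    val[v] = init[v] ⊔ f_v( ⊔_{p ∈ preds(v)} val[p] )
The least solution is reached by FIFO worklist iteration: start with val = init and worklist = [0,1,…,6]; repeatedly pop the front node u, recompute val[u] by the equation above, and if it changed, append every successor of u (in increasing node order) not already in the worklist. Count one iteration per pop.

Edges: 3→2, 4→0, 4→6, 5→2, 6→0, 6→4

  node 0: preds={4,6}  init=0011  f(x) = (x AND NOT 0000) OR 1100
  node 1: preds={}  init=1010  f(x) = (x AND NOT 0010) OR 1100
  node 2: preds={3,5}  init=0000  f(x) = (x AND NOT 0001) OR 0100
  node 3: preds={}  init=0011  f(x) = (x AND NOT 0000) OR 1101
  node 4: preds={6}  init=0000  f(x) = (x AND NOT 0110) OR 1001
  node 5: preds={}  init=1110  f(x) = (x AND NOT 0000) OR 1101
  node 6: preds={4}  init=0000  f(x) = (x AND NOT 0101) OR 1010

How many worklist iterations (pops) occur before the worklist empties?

10

Iteration log — 10 steps:
  step 1. node 0  ⊔preds=0000  new=1111  old=0011  +wl: 
  step 2. node 1  ⊔preds=0000  new=1110  old=1010  +wl: 
  step 3. node 2  ⊔preds=1111  new=1110  old=0000  +wl: 
  step 4. node 3  ⊔preds=0000  new=1111  old=0011  +wl: 2
  step 5. node 4  ⊔preds=0000  new=1001  old=0000  +wl: 0
  step 6. node 5  ⊔preds=0000  new=1111  old=1110  +wl: 
  step 7. node 6  ⊔preds=1001  new=1010  old=0000  +wl: 4
  step 8. node 2  ⊔preds=1111  new=1110  stable
  step 9. node 0  ⊔preds=1011  new=1111  stable
  step 10. node 4  ⊔preds=1010  new=1001  stable

Least fixpoint reached:
  node 0: 1111
  node 1: 1110
  node 2: 1110
  node 3: 1111
  node 4: 1001
  node 5: 1111
  node 6: 1010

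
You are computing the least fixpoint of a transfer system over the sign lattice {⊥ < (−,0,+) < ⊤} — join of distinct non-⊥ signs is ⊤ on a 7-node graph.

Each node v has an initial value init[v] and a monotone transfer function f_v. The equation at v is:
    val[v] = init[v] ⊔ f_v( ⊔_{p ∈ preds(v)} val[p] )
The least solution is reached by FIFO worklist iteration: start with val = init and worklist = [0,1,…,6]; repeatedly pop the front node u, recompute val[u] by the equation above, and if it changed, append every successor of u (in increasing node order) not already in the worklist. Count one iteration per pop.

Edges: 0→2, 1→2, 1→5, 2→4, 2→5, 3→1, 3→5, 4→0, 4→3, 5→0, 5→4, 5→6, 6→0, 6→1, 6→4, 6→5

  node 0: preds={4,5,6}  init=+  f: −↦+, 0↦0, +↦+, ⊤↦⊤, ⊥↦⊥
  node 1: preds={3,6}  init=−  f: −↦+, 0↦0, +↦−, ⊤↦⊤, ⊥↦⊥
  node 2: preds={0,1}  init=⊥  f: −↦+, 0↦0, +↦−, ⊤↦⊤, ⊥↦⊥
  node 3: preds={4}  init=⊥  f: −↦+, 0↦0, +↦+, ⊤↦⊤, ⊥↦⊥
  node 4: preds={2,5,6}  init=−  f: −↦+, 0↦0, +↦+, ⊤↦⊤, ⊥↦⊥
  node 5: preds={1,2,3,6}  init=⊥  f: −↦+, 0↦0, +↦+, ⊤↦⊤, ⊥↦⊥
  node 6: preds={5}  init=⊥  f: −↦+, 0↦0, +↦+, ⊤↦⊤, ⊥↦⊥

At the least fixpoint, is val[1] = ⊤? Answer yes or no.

Trace (14 dequeues):
  [1] u=0 | in − | out + | ==
  [2] u=1 | in ⊥ | out − | ==
  [3] u=2 | in ⊤ | out ⊤ | prev ⊥ | push {}
  [4] u=3 | in − | out + | prev ⊥ | push {1}
  [5] u=4 | in ⊤ | out ⊤ | prev − | push {0,3}
  [6] u=5 | in ⊤ | out ⊤ | prev ⊥ | push {4}
  [7] u=6 | in ⊤ | out ⊤ | prev ⊥ | push {5}
  [8] u=1 | in ⊤ | out ⊤ | prev − | push {2}
  [9] u=0 | in ⊤ | out ⊤ | prev + | push {}
  [10] u=3 | in ⊤ | out ⊤ | prev + | push {1}
  [11] u=4 | in ⊤ | out ⊤ | ==
  [12] u=5 | in ⊤ | out ⊤ | ==
  [13] u=2 | in ⊤ | out ⊤ | ==
  [14] u=1 | in ⊤ | out ⊤ | ==

Converged values:
  [0] ⊤
  [1] ⊤
  [2] ⊤
  [3] ⊤
  [4] ⊤
  [5] ⊤
  [6] ⊤

yes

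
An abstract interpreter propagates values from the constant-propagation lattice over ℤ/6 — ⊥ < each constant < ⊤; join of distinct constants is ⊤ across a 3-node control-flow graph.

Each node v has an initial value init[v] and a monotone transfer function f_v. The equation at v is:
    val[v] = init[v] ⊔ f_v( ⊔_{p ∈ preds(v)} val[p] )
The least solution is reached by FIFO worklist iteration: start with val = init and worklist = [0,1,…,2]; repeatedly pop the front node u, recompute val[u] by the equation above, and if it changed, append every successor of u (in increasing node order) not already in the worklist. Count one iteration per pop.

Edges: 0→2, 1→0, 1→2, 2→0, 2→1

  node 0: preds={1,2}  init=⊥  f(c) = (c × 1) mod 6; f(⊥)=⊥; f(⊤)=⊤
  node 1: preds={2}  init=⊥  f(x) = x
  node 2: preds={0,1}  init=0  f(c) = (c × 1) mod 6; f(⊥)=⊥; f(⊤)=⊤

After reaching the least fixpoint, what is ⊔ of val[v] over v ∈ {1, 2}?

Trace (4 dequeues):
  [1] u=0 | in 0 | out 0 | prev ⊥ | push {}
  [2] u=1 | in 0 | out 0 | prev ⊥ | push {0}
  [3] u=2 | in 0 | out 0 | ==
  [4] u=0 | in 0 | out 0 | ==

Converged values:
  [0] 0
  [1] 0
  [2] 0

0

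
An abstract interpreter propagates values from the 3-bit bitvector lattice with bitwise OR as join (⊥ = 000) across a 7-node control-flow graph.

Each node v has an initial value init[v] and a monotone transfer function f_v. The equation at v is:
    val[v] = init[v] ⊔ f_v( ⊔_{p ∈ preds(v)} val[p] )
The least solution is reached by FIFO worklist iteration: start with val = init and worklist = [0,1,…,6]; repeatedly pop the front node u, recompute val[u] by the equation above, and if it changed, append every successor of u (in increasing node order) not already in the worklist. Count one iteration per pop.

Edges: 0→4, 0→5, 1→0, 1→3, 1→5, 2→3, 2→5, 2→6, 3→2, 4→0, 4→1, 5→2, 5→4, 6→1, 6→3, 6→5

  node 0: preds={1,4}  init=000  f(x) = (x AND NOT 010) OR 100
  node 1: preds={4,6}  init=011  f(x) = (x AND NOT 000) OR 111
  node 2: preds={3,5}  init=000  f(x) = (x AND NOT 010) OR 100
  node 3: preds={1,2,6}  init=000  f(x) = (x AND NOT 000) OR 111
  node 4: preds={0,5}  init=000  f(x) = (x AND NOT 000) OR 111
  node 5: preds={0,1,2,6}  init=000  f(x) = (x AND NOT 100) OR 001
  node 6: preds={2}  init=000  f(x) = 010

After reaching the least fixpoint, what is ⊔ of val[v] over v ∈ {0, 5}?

Worklist (14 pops):
  #1 pop 0: in=011 → 101 (was 000); enqueue []
  #2 pop 1: in=000 → 111 (was 011); enqueue [0]
  #3 pop 2: in=000 → 100 (was 000); enqueue []
  #4 pop 3: in=111 → 111 (was 000); enqueue [2]
  #5 pop 4: in=101 → 111 (was 000); enqueue [1]
  #6 pop 5: in=111 → 011 (was 000); enqueue [4]
  #7 pop 6: in=100 → 010 (was 000); enqueue [3,5]
  #8 pop 0: in=111 → 101 (no change)
  #9 pop 2: in=111 → 101 (was 100); enqueue [6]
  #10 pop 1: in=111 → 111 (no change)
  #11 pop 4: in=111 → 111 (no change)
  #12 pop 3: in=111 → 111 (no change)
  #13 pop 5: in=111 → 011 (no change)
  #14 pop 6: in=101 → 010 (no change)

Fixpoint:
  val[0] = 101
  val[1] = 111
  val[2] = 101
  val[3] = 111
  val[4] = 111
  val[5] = 011
  val[6] = 010

111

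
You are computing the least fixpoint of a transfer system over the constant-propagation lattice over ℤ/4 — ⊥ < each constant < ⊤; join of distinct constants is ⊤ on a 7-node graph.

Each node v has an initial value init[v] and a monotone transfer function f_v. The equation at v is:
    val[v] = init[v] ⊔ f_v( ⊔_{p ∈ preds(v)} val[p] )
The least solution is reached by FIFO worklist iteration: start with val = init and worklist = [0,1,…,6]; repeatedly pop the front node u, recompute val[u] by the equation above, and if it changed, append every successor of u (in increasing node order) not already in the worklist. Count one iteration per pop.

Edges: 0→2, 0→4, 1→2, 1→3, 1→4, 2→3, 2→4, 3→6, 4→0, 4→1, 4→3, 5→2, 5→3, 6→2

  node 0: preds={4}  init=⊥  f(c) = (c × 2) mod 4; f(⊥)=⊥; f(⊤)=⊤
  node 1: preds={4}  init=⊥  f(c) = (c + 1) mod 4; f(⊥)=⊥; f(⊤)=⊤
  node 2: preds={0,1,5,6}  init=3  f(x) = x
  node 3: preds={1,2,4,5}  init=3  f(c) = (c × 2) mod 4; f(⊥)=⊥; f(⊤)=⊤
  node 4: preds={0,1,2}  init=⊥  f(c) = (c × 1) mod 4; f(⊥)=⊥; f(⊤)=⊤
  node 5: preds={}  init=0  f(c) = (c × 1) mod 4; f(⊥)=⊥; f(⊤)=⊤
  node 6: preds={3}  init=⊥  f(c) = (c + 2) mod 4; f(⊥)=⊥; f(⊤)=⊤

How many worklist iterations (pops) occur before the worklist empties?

Iteration log — 12 steps:
  step 1. node 0  ⊔preds=⊥  new=⊥  stable
  step 2. node 1  ⊔preds=⊥  new=⊥  stable
  step 3. node 2  ⊔preds=0  new=⊤  old=3  +wl: 
  step 4. node 3  ⊔preds=⊤  new=⊤  old=3  +wl: 
  step 5. node 4  ⊔preds=⊤  new=⊤  old=⊥  +wl: 0,1,3
  step 6. node 5  ⊔preds=⊥  new=0  stable
  step 7. node 6  ⊔preds=⊤  new=⊤  old=⊥  +wl: 2
  step 8. node 0  ⊔preds=⊤  new=⊤  old=⊥  +wl: 4
  step 9. node 1  ⊔preds=⊤  new=⊤  old=⊥  +wl: 
  step 10. node 3  ⊔preds=⊤  new=⊤  stable
  step 11. node 2  ⊔preds=⊤  new=⊤  stable
  step 12. node 4  ⊔preds=⊤  new=⊤  stable

Least fixpoint reached:
  node 0: ⊤
  node 1: ⊤
  node 2: ⊤
  node 3: ⊤
  node 4: ⊤
  node 5: 0
  node 6: ⊤

12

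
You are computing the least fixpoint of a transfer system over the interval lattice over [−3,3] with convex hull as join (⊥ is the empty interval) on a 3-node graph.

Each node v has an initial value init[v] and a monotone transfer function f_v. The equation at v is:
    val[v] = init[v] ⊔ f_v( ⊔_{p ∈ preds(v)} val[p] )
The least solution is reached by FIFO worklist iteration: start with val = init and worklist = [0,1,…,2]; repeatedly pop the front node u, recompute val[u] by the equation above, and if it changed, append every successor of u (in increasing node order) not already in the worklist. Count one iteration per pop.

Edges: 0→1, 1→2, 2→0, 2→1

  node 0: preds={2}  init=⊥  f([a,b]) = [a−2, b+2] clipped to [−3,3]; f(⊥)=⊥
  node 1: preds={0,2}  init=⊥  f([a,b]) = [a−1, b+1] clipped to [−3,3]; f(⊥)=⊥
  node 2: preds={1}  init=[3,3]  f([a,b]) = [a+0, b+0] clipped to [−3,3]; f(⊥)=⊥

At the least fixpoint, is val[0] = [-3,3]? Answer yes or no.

Iteration log — 8 steps:
  step 1. node 0  ⊔preds=[3,3]  new=[1,3]  old=⊥  +wl: 
  step 2. node 1  ⊔preds=[1,3]  new=[0,3]  old=⊥  +wl: 
  step 3. node 2  ⊔preds=[0,3]  new=[0,3]  old=[3,3]  +wl: 0,1
  step 4. node 0  ⊔preds=[0,3]  new=[-2,3]  old=[1,3]  +wl: 
  step 5. node 1  ⊔preds=[-2,3]  new=[-3,3]  old=[0,3]  +wl: 2
  step 6. node 2  ⊔preds=[-3,3]  new=[-3,3]  old=[0,3]  +wl: 0,1
  step 7. node 0  ⊔preds=[-3,3]  new=[-3,3]  old=[-2,3]  +wl: 
  step 8. node 1  ⊔preds=[-3,3]  new=[-3,3]  stable

Least fixpoint reached:
  node 0: [-3,3]
  node 1: [-3,3]
  node 2: [-3,3]

yes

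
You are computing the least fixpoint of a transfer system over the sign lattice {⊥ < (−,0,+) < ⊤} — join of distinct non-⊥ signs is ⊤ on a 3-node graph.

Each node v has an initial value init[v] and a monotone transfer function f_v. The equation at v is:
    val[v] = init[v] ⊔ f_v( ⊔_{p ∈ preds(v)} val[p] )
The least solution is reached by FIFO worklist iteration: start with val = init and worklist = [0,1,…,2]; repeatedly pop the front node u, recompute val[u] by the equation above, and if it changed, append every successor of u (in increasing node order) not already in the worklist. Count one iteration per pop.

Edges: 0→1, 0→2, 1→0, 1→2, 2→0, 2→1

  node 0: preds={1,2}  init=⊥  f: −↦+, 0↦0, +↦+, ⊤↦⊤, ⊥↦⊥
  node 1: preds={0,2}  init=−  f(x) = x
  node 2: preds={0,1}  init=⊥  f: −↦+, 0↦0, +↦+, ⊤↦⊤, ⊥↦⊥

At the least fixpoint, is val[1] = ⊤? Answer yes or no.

Iteration log — 6 steps:
  step 1. node 0  ⊔preds=−  new=+  old=⊥  +wl: 
  step 2. node 1  ⊔preds=+  new=⊤  old=−  +wl: 0
  step 3. node 2  ⊔preds=⊤  new=⊤  old=⊥  +wl: 1
  step 4. node 0  ⊔preds=⊤  new=⊤  old=+  +wl: 2
  step 5. node 1  ⊔preds=⊤  new=⊤  stable
  step 6. node 2  ⊔preds=⊤  new=⊤  stable

Least fixpoint reached:
  node 0: ⊤
  node 1: ⊤
  node 2: ⊤

yes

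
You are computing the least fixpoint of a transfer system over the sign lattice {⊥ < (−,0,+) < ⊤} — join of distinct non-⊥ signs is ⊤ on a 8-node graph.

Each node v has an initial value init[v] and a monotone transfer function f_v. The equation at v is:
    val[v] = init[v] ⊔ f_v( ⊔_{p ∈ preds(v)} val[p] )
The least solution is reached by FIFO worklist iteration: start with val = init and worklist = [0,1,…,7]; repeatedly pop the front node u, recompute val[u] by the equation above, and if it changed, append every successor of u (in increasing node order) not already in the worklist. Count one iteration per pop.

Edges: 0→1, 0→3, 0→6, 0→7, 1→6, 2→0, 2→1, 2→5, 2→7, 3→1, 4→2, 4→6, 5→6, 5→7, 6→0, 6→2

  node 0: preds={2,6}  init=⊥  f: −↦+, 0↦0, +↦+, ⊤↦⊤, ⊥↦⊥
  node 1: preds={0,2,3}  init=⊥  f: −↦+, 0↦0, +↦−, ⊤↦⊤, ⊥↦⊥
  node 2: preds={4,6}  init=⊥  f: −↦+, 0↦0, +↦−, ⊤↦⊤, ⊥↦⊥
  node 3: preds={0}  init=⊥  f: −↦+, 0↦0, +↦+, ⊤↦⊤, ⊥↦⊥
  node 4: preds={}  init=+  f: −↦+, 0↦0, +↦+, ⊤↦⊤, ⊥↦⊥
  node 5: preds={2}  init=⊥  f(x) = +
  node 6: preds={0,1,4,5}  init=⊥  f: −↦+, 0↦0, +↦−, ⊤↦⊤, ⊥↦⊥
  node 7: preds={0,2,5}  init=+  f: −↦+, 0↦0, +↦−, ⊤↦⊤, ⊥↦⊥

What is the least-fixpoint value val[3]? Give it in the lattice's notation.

Trace (22 dequeues):
  [1] u=0 | in ⊥ | out ⊥ | ==
  [2] u=1 | in ⊥ | out ⊥ | ==
  [3] u=2 | in + | out − | prev ⊥ | push {0,1}
  [4] u=3 | in ⊥ | out ⊥ | ==
  [5] u=4 | in ⊥ | out + | ==
  [6] u=5 | in − | out + | prev ⊥ | push {}
  [7] u=6 | in + | out − | prev ⊥ | push {2}
  [8] u=7 | in ⊤ | out ⊤ | prev + | push {}
  [9] u=0 | in − | out + | prev ⊥ | push {3,6,7}
  [10] u=1 | in ⊤ | out ⊤ | prev ⊥ | push {}
  [11] u=2 | in ⊤ | out ⊤ | prev − | push {0,1,5}
  [12] u=3 | in + | out + | prev ⊥ | push {}
  [13] u=6 | in ⊤ | out ⊤ | prev − | push {2}
  [14] u=7 | in ⊤ | out ⊤ | ==
  [15] u=0 | in ⊤ | out ⊤ | prev + | push {3,6,7}
  [16] u=1 | in ⊤ | out ⊤ | ==
  [17] u=5 | in ⊤ | out + | ==
  [18] u=2 | in ⊤ | out ⊤ | ==
  [19] u=3 | in ⊤ | out ⊤ | prev + | push {1}
  [20] u=6 | in ⊤ | out ⊤ | ==
  [21] u=7 | in ⊤ | out ⊤ | ==
  [22] u=1 | in ⊤ | out ⊤ | ==

Converged values:
  [0] ⊤
  [1] ⊤
  [2] ⊤
  [3] ⊤
  [4] +
  [5] +
  [6] ⊤
  [7] ⊤

⊤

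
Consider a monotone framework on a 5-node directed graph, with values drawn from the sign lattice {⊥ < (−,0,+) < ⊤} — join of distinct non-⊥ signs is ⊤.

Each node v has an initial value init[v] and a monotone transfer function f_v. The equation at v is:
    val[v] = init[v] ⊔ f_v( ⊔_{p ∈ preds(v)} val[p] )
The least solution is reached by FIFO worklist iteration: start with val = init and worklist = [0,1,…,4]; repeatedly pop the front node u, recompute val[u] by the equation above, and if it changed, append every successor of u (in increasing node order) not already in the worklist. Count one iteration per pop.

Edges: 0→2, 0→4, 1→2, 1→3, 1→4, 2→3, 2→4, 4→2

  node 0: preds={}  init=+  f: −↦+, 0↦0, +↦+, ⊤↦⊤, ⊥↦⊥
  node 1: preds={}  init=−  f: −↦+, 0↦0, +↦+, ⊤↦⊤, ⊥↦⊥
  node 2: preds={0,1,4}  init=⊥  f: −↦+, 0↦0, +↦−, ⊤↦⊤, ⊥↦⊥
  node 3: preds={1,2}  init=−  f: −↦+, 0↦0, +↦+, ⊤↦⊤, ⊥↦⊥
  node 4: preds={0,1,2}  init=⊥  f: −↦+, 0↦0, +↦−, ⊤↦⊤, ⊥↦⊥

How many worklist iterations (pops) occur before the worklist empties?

6

Iteration log — 6 steps:
  step 1. node 0  ⊔preds=⊥  new=+  stable
  step 2. node 1  ⊔preds=⊥  new=−  stable
  step 3. node 2  ⊔preds=⊤  new=⊤  old=⊥  +wl: 
  step 4. node 3  ⊔preds=⊤  new=⊤  old=−  +wl: 
  step 5. node 4  ⊔preds=⊤  new=⊤  old=⊥  +wl: 2
  step 6. node 2  ⊔preds=⊤  new=⊤  stable

Least fixpoint reached:
  node 0: +
  node 1: −
  node 2: ⊤
  node 3: ⊤
  node 4: ⊤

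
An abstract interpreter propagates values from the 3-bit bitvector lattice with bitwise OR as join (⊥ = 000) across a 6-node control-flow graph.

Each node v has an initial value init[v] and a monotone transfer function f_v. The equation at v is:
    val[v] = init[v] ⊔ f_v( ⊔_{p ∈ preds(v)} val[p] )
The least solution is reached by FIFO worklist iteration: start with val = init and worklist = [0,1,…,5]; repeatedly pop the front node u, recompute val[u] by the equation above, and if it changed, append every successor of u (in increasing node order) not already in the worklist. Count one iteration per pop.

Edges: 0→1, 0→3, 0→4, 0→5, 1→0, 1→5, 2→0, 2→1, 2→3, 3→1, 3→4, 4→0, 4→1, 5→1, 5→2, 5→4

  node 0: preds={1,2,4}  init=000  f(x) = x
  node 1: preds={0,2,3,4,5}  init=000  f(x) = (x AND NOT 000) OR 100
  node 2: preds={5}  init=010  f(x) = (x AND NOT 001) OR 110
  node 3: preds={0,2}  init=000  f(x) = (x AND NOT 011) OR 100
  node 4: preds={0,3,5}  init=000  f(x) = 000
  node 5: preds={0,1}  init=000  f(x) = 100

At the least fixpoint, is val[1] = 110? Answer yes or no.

Worklist (12 pops):
  #1 pop 0: in=010 → 010 (was 000); enqueue []
  #2 pop 1: in=010 → 110 (was 000); enqueue [0]
  #3 pop 2: in=000 → 110 (was 010); enqueue [1]
  #4 pop 3: in=110 → 100 (was 000); enqueue []
  #5 pop 4: in=110 → 000 (no change)
  #6 pop 5: in=110 → 100 (was 000); enqueue [2,4]
  #7 pop 0: in=110 → 110 (was 010); enqueue [3,5]
  #8 pop 1: in=110 → 110 (no change)
  #9 pop 2: in=100 → 110 (no change)
  #10 pop 4: in=110 → 000 (no change)
  #11 pop 3: in=110 → 100 (no change)
  #12 pop 5: in=110 → 100 (no change)

Fixpoint:
  val[0] = 110
  val[1] = 110
  val[2] = 110
  val[3] = 100
  val[4] = 000
  val[5] = 100

yes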